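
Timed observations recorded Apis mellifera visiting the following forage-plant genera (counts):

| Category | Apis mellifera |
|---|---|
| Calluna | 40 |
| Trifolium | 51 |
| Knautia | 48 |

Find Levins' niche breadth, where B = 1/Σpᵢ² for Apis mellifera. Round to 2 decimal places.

2.97

Proportions for Apis mellifera (n=139): 40/139=0.2878, 51/139=0.3669, 48/139=0.3453
Σpᵢ² = 0.2878² + 0.3669² + 0.3453² = 0.082829 + 0.134616 + 0.119232 = 0.336677
B = 1 / 0.336677 = 2.9702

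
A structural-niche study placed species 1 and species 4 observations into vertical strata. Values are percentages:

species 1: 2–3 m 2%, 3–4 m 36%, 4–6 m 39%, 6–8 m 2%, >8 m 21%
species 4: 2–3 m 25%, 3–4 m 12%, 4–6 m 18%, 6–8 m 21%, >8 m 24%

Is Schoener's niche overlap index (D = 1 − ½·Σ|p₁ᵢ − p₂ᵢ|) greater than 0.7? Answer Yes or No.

No

Convert percentages to proportions (divide by 100).
Σ|p₁ᵢ − p₂ᵢ| = 0.23 + 0.24 + 0.21 + 0.19 + 0.03 = 0.90
D = 1 − ½ × 0.90 = 1 − 0.450 = 0.5500
D = 0.5500 < 0.7 → No.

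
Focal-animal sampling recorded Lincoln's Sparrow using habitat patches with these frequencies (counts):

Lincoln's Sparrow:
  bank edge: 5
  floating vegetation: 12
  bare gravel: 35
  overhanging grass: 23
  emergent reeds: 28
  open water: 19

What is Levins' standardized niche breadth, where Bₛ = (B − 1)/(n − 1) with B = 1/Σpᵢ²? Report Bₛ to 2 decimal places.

Proportions for Lincoln's Sparrow (n=122): 5/122=0.0410, 12/122=0.0984, 35/122=0.2869, 23/122=0.1885, 28/122=0.2295, 19/122=0.1557
Σpᵢ² = 0.0410² + 0.0984² + 0.2869² + 0.1885² + 0.2295² + 0.1557² = 0.001681 + 0.009683 + 0.082312 + 0.035532 + 0.052670 + 0.024242 = 0.206120
B = 1 / 0.206120 = 4.8515
Bₛ = (B − 1)/(n − 1) = (4.8515 − 1)/(6 − 1) = 3.8515/5 = 0.7703

0.77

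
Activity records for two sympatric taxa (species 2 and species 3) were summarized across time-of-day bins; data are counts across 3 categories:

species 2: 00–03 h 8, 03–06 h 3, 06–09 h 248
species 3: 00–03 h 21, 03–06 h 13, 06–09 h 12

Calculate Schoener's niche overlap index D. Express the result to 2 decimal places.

0.30

Proportions for species 2 (n=259): 8/259=0.0309, 3/259=0.0116, 248/259=0.9575
Proportions for species 3 (n=46): 21/46=0.4565, 13/46=0.2826, 12/46=0.2609
Σ|p₁ᵢ − p₂ᵢ| = 0.4256 + 0.2710 + 0.6966 = 1.3932
D = 1 − ½ × 1.3932 = 1 − 0.69660 = 0.30340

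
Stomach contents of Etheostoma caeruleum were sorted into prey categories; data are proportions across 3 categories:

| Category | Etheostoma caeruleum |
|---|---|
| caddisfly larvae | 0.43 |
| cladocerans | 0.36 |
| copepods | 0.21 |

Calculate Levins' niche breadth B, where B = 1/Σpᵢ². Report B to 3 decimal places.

Σpᵢ² = 0.43² + 0.36² + 0.21² = 0.1849 + 0.1296 + 0.0441 = 0.3586
B = 1 / 0.3586 = 2.78862

2.789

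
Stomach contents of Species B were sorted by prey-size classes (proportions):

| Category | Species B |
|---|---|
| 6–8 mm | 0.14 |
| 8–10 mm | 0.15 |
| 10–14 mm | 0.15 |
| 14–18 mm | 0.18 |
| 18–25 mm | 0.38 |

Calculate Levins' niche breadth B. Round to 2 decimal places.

Σpᵢ² = 0.14² + 0.15² + 0.15² + 0.18² + 0.38² = 0.0196 + 0.0225 + 0.0225 + 0.0324 + 0.1444 = 0.2414
B = 1 / 0.2414 = 4.1425

4.14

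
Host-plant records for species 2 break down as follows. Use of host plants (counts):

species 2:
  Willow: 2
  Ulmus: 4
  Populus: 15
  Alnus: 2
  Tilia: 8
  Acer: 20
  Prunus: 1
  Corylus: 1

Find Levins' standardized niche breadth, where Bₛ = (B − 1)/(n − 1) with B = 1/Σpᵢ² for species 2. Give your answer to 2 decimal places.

Proportions for species 2 (n=53): 2/53=0.0377, 4/53=0.0755, 15/53=0.2830, 2/53=0.0377, 8/53=0.1509, 20/53=0.3774, 1/53=0.0189, 1/53=0.0189
Σpᵢ² = 0.0377² + 0.0755² + 0.2830² + 0.0377² + 0.1509² + 0.3774² + 0.0189² + 0.0189² = 0.001421 + 0.005700 + 0.080089 + 0.001421 + 0.022771 + 0.142431 + 0.000357 + 0.000357 = 0.254547
B = 1 / 0.254547 = 3.9285
Bₛ = (B − 1)/(n − 1) = (3.9285 − 1)/(8 − 1) = 2.9285/7 = 0.4184

0.42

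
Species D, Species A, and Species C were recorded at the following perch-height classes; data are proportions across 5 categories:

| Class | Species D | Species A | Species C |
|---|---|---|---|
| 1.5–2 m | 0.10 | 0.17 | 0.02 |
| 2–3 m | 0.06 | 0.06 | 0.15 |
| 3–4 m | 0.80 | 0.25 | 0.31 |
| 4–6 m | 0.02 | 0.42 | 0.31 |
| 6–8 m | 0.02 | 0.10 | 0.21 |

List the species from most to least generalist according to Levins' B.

Species C > Species A > Species D

Σp_Dᵢ² = 0.10² + 0.06² + 0.80² + 0.02² + 0.02² = 0.0100 + 0.0036 + 0.6400 + 0.0004 + 0.0004 = 0.6544
B_D = 1 / 0.6544 = 1.5281
Σp_Aᵢ² = 0.17² + 0.06² + 0.25² + 0.42² + 0.10² = 0.0289 + 0.0036 + 0.0625 + 0.1764 + 0.0100 = 0.2814
B_A = 1 / 0.2814 = 3.5537
Σp_Cᵢ² = 0.02² + 0.15² + 0.31² + 0.31² + 0.21² = 0.0004 + 0.0225 + 0.0961 + 0.0961 + 0.0441 = 0.2592
B_C = 1 / 0.2592 = 3.8580
Ranking by B (broadest → narrowest): Species C (3.86) > Species A (3.55) > Species D (1.53)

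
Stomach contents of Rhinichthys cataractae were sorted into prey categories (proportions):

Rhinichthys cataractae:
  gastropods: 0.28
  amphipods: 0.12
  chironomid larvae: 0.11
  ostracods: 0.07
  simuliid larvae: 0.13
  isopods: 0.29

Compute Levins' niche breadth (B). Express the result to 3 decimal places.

Σpᵢ² = 0.28² + 0.12² + 0.11² + 0.07² + 0.13² + 0.29² = 0.0784 + 0.0144 + 0.0121 + 0.0049 + 0.0169 + 0.0841 = 0.2108
B = 1 / 0.2108 = 4.74383

4.744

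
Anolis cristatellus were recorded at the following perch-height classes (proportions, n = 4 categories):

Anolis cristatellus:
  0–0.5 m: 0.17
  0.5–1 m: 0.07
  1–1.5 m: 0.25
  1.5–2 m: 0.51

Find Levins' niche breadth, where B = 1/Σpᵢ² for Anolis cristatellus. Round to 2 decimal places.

Σpᵢ² = 0.17² + 0.07² + 0.25² + 0.51² = 0.0289 + 0.0049 + 0.0625 + 0.2601 = 0.3564
B = 1 / 0.3564 = 2.8058

2.81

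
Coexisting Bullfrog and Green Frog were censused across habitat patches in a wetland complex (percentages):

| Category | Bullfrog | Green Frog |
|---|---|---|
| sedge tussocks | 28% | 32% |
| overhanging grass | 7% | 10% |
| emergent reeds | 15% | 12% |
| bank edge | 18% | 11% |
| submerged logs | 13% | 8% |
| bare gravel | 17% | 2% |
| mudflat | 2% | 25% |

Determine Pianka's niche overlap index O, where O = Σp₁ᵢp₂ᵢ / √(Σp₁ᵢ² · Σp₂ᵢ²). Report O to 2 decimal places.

Convert percentages to proportions (divide by 100).
Σ p₁ᵢp₂ᵢ = 0.0896 + 0.0070 + 0.0180 + 0.0198 + 0.0104 + 0.0034 + 0.0050 = 0.1532
Σp_1ᵢ² = 0.28² + 0.07² + 0.15² + 0.18² + 0.13² + 0.17² + 0.02² = 0.0784 + 0.0049 + 0.0225 + 0.0324 + 0.0169 + 0.0289 + 0.0004 = 0.1844
Σp_2ᵢ² = 0.32² + 0.10² + 0.12² + 0.11² + 0.08² + 0.02² + 0.25² = 0.1024 + 0.0100 + 0.0144 + 0.0121 + 0.0064 + 0.0004 + 0.0625 = 0.2082
O = 0.1532 / √(0.1844 × 0.2082) = 0.1532 / 0.19594 = 0.7819

0.78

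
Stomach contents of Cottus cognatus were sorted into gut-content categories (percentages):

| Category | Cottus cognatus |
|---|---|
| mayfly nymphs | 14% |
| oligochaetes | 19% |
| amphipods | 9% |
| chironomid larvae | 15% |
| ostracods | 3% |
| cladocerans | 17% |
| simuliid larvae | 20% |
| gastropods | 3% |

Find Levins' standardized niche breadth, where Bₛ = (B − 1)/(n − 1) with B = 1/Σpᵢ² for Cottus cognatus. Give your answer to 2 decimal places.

0.77

Convert percentages to proportions (divide by 100).
Σpᵢ² = 0.14² + 0.19² + 0.09² + 0.15² + 0.03² + 0.17² + 0.20² + 0.03² = 0.0196 + 0.0361 + 0.0081 + 0.0225 + 0.0009 + 0.0289 + 0.0400 + 0.0009 = 0.1570
B = 1 / 0.1570 = 6.3694
Bₛ = (B − 1)/(n − 1) = (6.3694 − 1)/(8 − 1) = 5.3694/7 = 0.7671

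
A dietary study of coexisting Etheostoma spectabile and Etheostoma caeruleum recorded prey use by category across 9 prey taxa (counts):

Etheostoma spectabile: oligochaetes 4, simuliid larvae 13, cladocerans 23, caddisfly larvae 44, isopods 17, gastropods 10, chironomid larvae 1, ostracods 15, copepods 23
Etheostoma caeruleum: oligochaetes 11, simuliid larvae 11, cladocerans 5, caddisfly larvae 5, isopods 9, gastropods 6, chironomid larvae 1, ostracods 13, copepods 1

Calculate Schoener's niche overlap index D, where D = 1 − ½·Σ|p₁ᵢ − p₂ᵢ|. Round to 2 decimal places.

0.58

Proportions for Etheostoma spectabile (n=150): 4/150=0.0267, 13/150=0.0867, 23/150=0.1533, 44/150=0.2933, 17/150=0.1133, 10/150=0.0667, 1/150=0.0067, 15/150=0.1000, 23/150=0.1533
Proportions for Etheostoma caeruleum (n=62): 11/62=0.1774, 11/62=0.1774, 5/62=0.0806, 5/62=0.0806, 9/62=0.1452, 6/62=0.0968, 1/62=0.0161, 13/62=0.2097, 1/62=0.0161
Σ|p₁ᵢ − p₂ᵢ| = 0.1507 + 0.0907 + 0.0727 + 0.2127 + 0.0319 + 0.0301 + 0.0094 + 0.1097 + 0.1372 = 0.8451
D = 1 − ½ × 0.8451 = 1 − 0.42255 = 0.57745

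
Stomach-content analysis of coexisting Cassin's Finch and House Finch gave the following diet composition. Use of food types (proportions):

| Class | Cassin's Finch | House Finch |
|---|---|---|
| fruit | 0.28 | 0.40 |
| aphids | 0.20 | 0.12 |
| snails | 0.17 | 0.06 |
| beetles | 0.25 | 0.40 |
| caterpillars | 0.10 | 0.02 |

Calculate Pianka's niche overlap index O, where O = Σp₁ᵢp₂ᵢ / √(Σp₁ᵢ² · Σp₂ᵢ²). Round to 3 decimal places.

Σ p₁ᵢp₂ᵢ = 0.1120 + 0.0240 + 0.0102 + 0.1000 + 0.0020 = 0.2482
Σp_1ᵢ² = 0.28² + 0.20² + 0.17² + 0.25² + 0.10² = 0.0784 + 0.0400 + 0.0289 + 0.0625 + 0.0100 = 0.2198
Σp_2ᵢ² = 0.40² + 0.12² + 0.06² + 0.40² + 0.02² = 0.1600 + 0.0144 + 0.0036 + 0.1600 + 0.0004 = 0.3384
O = 0.2482 / √(0.2198 × 0.3384) = 0.2482 / 0.272728 = 0.91006

0.910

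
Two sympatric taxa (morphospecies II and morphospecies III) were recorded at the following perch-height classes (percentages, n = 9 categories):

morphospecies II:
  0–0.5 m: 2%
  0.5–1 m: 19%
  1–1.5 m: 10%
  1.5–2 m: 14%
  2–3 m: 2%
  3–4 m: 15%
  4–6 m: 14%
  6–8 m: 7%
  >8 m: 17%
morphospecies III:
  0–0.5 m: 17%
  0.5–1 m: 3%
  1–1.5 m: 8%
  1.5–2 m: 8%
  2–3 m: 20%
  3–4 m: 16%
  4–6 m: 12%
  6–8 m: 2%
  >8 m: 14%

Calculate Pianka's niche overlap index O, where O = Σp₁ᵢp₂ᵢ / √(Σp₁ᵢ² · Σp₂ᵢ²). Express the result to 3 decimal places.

Convert percentages to proportions (divide by 100).
Σ p₁ᵢp₂ᵢ = 0.0034 + 0.0057 + 0.0080 + 0.0112 + 0.0040 + 0.0240 + 0.0168 + 0.0014 + 0.0238 = 0.0983
Σp_1ᵢ² = 0.02² + 0.19² + 0.10² + 0.14² + 0.02² + 0.15² + 0.14² + 0.07² + 0.17² = 0.0004 + 0.0361 + 0.0100 + 0.0196 + 0.0004 + 0.0225 + 0.0196 + 0.0049 + 0.0289 = 0.1424
Σp_2ᵢ² = 0.17² + 0.03² + 0.08² + 0.08² + 0.20² + 0.16² + 0.12² + 0.02² + 0.14² = 0.0289 + 0.0009 + 0.0064 + 0.0064 + 0.0400 + 0.0256 + 0.0144 + 0.0004 + 0.0196 = 0.1426
O = 0.0983 / √(0.1424 × 0.1426) = 0.0983 / 0.142500 = 0.68982

0.690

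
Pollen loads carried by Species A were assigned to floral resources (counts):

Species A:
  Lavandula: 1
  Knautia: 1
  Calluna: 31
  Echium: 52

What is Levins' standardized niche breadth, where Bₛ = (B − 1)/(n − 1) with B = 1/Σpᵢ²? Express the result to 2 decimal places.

0.32

Proportions for Species A (n=85): 1/85=0.0118, 1/85=0.0118, 31/85=0.3647, 52/85=0.6118
Σpᵢ² = 0.0118² + 0.0118² + 0.3647² + 0.6118² = 0.000139 + 0.000139 + 0.133006 + 0.374299 = 0.507583
B = 1 / 0.507583 = 1.9701
Bₛ = (B − 1)/(n − 1) = (1.9701 − 1)/(4 − 1) = 0.9701/3 = 0.3234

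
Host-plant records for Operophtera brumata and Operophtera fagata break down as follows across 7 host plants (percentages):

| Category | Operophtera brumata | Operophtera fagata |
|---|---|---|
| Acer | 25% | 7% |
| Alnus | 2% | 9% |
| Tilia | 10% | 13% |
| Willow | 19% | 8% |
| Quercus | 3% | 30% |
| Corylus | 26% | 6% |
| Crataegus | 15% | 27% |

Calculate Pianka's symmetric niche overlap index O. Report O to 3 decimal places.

0.559

Convert percentages to proportions (divide by 100).
Σ p₁ᵢp₂ᵢ = 0.0175 + 0.0018 + 0.0130 + 0.0152 + 0.0090 + 0.0156 + 0.0405 = 0.1126
Σp_1ᵢ² = 0.25² + 0.02² + 0.10² + 0.19² + 0.03² + 0.26² + 0.15² = 0.0625 + 0.0004 + 0.0100 + 0.0361 + 0.0009 + 0.0676 + 0.0225 = 0.2000
Σp_2ᵢ² = 0.07² + 0.09² + 0.13² + 0.08² + 0.30² + 0.06² + 0.27² = 0.0049 + 0.0081 + 0.0169 + 0.0064 + 0.0900 + 0.0036 + 0.0729 = 0.2028
O = 0.1126 / √(0.2000 × 0.2028) = 0.1126 / 0.201395 = 0.55910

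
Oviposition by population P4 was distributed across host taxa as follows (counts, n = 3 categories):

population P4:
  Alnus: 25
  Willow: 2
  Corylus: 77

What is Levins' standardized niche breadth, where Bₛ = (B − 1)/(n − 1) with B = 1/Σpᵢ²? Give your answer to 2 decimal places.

Proportions for population P4 (n=104): 25/104=0.2404, 2/104=0.0192, 77/104=0.7404
Σpᵢ² = 0.2404² + 0.0192² + 0.7404² = 0.057792 + 0.000369 + 0.548192 = 0.606353
B = 1 / 0.606353 = 1.6492
Bₛ = (B − 1)/(n − 1) = (1.6492 − 1)/(3 − 1) = 0.6492/2 = 0.3246

0.32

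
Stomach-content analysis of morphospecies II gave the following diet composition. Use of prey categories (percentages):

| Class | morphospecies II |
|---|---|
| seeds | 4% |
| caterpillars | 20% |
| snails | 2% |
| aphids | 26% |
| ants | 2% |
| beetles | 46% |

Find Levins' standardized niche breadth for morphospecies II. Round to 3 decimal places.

Convert percentages to proportions (divide by 100).
Σpᵢ² = 0.04² + 0.20² + 0.02² + 0.26² + 0.02² + 0.46² = 0.0016 + 0.0400 + 0.0004 + 0.0676 + 0.0004 + 0.2116 = 0.3216
B = 1 / 0.3216 = 3.10945
Bₛ = (B − 1)/(n − 1) = (3.10945 − 1)/(6 − 1) = 2.10945/5 = 0.42189

0.422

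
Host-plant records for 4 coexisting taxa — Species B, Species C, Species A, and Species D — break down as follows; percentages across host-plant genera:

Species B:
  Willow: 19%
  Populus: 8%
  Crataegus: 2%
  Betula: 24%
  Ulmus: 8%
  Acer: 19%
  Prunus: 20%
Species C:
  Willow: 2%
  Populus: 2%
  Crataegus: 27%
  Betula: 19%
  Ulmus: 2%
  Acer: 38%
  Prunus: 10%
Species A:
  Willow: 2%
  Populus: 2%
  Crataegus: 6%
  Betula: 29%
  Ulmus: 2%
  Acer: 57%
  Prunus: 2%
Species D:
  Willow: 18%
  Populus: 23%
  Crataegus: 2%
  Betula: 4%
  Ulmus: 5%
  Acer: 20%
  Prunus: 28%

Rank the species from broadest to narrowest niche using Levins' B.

Convert percentages to proportions (divide by 100).
Σp_Bᵢ² = 0.19² + 0.08² + 0.02² + 0.24² + 0.08² + 0.19² + 0.20² = 0.0361 + 0.0064 + 0.0004 + 0.0576 + 0.0064 + 0.0361 + 0.0400 = 0.1830
B_B = 1 / 0.1830 = 5.4645
Σp_Cᵢ² = 0.02² + 0.02² + 0.27² + 0.19² + 0.02² + 0.38² + 0.10² = 0.0004 + 0.0004 + 0.0729 + 0.0361 + 0.0004 + 0.1444 + 0.0100 = 0.2646
B_C = 1 / 0.2646 = 3.7793
Σp_Aᵢ² = 0.02² + 0.02² + 0.06² + 0.29² + 0.02² + 0.57² + 0.02² = 0.0004 + 0.0004 + 0.0036 + 0.0841 + 0.0004 + 0.3249 + 0.0004 = 0.4142
B_A = 1 / 0.4142 = 2.4143
Σp_Dᵢ² = 0.18² + 0.23² + 0.02² + 0.04² + 0.05² + 0.20² + 0.28² = 0.0324 + 0.0529 + 0.0004 + 0.0016 + 0.0025 + 0.0400 + 0.0784 = 0.2082
B_D = 1 / 0.2082 = 4.8031
Ranking by B (broadest → narrowest): Species B (5.46) > Species D (4.80) > Species C (3.78) > Species A (2.41)

Species B > Species D > Species C > Species A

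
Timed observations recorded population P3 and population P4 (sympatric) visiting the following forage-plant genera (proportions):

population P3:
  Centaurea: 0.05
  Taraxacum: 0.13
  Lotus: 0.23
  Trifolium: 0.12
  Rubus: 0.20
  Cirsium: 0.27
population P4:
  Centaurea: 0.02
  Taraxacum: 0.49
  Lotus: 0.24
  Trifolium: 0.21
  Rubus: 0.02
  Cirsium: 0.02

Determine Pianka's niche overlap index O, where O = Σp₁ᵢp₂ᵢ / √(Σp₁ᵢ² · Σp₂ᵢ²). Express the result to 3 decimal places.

0.590

Σ p₁ᵢp₂ᵢ = 0.0010 + 0.0637 + 0.0552 + 0.0252 + 0.0040 + 0.0054 = 0.1545
Σp_1ᵢ² = 0.05² + 0.13² + 0.23² + 0.12² + 0.20² + 0.27² = 0.0025 + 0.0169 + 0.0529 + 0.0144 + 0.0400 + 0.0729 = 0.1996
Σp_2ᵢ² = 0.02² + 0.49² + 0.24² + 0.21² + 0.02² + 0.02² = 0.0004 + 0.2401 + 0.0576 + 0.0441 + 0.0004 + 0.0004 = 0.3430
O = 0.1545 / √(0.1996 × 0.3430) = 0.1545 / 0.261654 = 0.59047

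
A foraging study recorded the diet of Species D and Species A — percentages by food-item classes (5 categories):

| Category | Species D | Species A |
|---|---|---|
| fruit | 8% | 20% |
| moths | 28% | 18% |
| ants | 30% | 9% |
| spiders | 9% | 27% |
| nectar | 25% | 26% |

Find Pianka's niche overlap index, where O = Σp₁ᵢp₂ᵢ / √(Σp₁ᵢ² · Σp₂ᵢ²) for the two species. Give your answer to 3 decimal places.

Convert percentages to proportions (divide by 100).
Σ p₁ᵢp₂ᵢ = 0.0160 + 0.0504 + 0.0270 + 0.0243 + 0.0650 = 0.1827
Σp_1ᵢ² = 0.08² + 0.28² + 0.30² + 0.09² + 0.25² = 0.0064 + 0.0784 + 0.0900 + 0.0081 + 0.0625 = 0.2454
Σp_2ᵢ² = 0.20² + 0.18² + 0.09² + 0.27² + 0.26² = 0.0400 + 0.0324 + 0.0081 + 0.0729 + 0.0676 = 0.2210
O = 0.1827 / √(0.2454 × 0.2210) = 0.1827 / 0.232881 = 0.78452

0.785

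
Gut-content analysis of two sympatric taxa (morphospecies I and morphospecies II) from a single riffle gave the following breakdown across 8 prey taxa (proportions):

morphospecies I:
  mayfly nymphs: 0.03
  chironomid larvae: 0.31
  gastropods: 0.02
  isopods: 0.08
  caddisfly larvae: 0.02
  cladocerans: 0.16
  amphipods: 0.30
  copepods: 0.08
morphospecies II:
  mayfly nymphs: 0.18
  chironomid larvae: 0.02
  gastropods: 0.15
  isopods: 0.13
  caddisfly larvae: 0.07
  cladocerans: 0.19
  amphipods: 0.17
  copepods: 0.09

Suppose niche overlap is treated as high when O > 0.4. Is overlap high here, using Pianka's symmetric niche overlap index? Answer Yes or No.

Σ p₁ᵢp₂ᵢ = 0.0054 + 0.0062 + 0.0030 + 0.0104 + 0.0014 + 0.0304 + 0.0510 + 0.0072 = 0.1150
Σp_1ᵢ² = 0.03² + 0.31² + 0.02² + 0.08² + 0.02² + 0.16² + 0.30² + 0.08² = 0.0009 + 0.0961 + 0.0004 + 0.0064 + 0.0004 + 0.0256 + 0.0900 + 0.0064 = 0.2262
Σp_2ᵢ² = 0.18² + 0.02² + 0.15² + 0.13² + 0.07² + 0.19² + 0.17² + 0.09² = 0.0324 + 0.0004 + 0.0225 + 0.0169 + 0.0049 + 0.0361 + 0.0289 + 0.0081 = 0.1502
O = 0.1150 / √(0.2262 × 0.1502) = 0.1150 / 0.18432 = 0.6239
O = 0.6239 > 0.4 → Yes.

Yes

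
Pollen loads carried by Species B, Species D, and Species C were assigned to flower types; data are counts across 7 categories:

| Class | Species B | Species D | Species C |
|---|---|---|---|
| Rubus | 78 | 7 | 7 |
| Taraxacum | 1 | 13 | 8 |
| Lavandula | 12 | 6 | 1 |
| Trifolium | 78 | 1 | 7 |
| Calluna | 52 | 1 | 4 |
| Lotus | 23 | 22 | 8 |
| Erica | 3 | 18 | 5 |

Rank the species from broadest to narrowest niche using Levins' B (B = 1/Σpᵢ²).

Species C > Species D > Species B

Proportions for Species B (n=247): 78/247=0.3158, 1/247=0.0040, 12/247=0.0486, 78/247=0.3158, 52/247=0.2105, 23/247=0.0931, 3/247=0.0121
Proportions for Species D (n=68): 7/68=0.1029, 13/68=0.1912, 6/68=0.0882, 1/68=0.0147, 1/68=0.0147, 22/68=0.3235, 18/68=0.2647
Proportions for Species C (n=40): 7/40=0.1750, 8/40=0.2000, 1/40=0.0250, 7/40=0.1750, 4/40=0.1000, 8/40=0.2000, 5/40=0.1250
Σp_Bᵢ² = 0.3158² + 0.0040² + 0.0486² + 0.3158² + 0.2105² + 0.0931² + 0.0121² = 0.099730 + 0.000016 + 0.002362 + 0.099730 + 0.044310 + 0.008668 + 0.000146 = 0.254962
B_B = 1 / 0.254962 = 3.9222
Σp_Dᵢ² = 0.1029² + 0.1912² + 0.0882² + 0.0147² + 0.0147² + 0.3235² + 0.2647² = 0.010588 + 0.036557 + 0.007779 + 0.000216 + 0.000216 + 0.104652 + 0.070066 = 0.230074
B_D = 1 / 0.230074 = 4.3464
Σp_Cᵢ² = 0.1750² + 0.2000² + 0.0250² + 0.1750² + 0.1000² + 0.2000² + 0.1250² = 0.030625 + 0.040000 + 0.000625 + 0.030625 + 0.010000 + 0.040000 + 0.015625 = 0.167500
B_C = 1 / 0.167500 = 5.9701
Ranking by B (broadest → narrowest): Species C (5.97) > Species D (4.35) > Species B (3.92)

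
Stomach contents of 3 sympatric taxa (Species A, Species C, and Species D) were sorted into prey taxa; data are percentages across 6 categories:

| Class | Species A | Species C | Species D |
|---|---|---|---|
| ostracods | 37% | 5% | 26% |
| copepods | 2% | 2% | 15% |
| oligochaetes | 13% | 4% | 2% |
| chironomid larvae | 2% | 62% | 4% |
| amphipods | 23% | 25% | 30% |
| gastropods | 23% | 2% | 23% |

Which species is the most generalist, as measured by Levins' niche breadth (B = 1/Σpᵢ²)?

Species D

Convert percentages to proportions (divide by 100).
Σp_Aᵢ² = 0.37² + 0.02² + 0.13² + 0.02² + 0.23² + 0.23² = 0.1369 + 0.0004 + 0.0169 + 0.0004 + 0.0529 + 0.0529 = 0.2604
B_A = 1 / 0.2604 = 3.8402
Σp_Cᵢ² = 0.05² + 0.02² + 0.04² + 0.62² + 0.25² + 0.02² = 0.0025 + 0.0004 + 0.0016 + 0.3844 + 0.0625 + 0.0004 = 0.4518
B_C = 1 / 0.4518 = 2.2134
Σp_Dᵢ² = 0.26² + 0.15² + 0.02² + 0.04² + 0.30² + 0.23² = 0.0676 + 0.0225 + 0.0004 + 0.0016 + 0.0900 + 0.0529 = 0.2350
B_D = 1 / 0.2350 = 4.2553
Highest B → broadest niche (most generalist): Species D (B = 4.26).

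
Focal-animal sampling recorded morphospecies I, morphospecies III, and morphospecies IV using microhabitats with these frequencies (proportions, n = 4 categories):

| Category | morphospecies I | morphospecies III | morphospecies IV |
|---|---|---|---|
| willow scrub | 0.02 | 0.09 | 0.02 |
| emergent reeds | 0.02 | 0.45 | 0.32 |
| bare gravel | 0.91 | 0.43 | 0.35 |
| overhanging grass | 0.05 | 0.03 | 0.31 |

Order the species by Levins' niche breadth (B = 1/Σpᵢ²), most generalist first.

Σp_Iᵢ² = 0.02² + 0.02² + 0.91² + 0.05² = 0.0004 + 0.0004 + 0.8281 + 0.0025 = 0.8314
B_I = 1 / 0.8314 = 1.2028
Σp_IIIᵢ² = 0.09² + 0.45² + 0.43² + 0.03² = 0.0081 + 0.2025 + 0.1849 + 0.0009 = 0.3964
B_III = 1 / 0.3964 = 2.5227
Σp_IVᵢ² = 0.02² + 0.32² + 0.35² + 0.31² = 0.0004 + 0.1024 + 0.1225 + 0.0961 = 0.3214
B_IV = 1 / 0.3214 = 3.1114
Ranking by B (broadest → narrowest): morphospecies IV (3.11) > morphospecies III (2.52) > morphospecies I (1.20)

morphospecies IV > morphospecies III > morphospecies I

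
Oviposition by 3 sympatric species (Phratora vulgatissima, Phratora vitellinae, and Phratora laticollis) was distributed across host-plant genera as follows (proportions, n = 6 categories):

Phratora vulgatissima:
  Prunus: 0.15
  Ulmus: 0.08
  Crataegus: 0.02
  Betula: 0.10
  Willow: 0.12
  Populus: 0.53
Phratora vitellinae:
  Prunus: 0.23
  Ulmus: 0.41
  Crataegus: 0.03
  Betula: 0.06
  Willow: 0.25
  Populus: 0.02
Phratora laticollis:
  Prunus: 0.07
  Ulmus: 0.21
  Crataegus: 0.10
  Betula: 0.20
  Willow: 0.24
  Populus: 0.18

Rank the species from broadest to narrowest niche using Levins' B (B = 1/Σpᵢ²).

Phratora laticollis > Phratora vitellinae > Phratora vulgatissima

Σp_vulgᵢ² = 0.15² + 0.08² + 0.02² + 0.10² + 0.12² + 0.53² = 0.0225 + 0.0064 + 0.0004 + 0.0100 + 0.0144 + 0.2809 = 0.3346
B_vulg = 1 / 0.3346 = 2.9886
Σp_viteᵢ² = 0.23² + 0.41² + 0.03² + 0.06² + 0.25² + 0.02² = 0.0529 + 0.1681 + 0.0009 + 0.0036 + 0.0625 + 0.0004 = 0.2884
B_vite = 1 / 0.2884 = 3.4674
Σp_latiᵢ² = 0.07² + 0.21² + 0.10² + 0.20² + 0.24² + 0.18² = 0.0049 + 0.0441 + 0.0100 + 0.0400 + 0.0576 + 0.0324 = 0.1890
B_lati = 1 / 0.1890 = 5.2910
Ranking by B (broadest → narrowest): Phratora laticollis (5.29) > Phratora vitellinae (3.47) > Phratora vulgatissima (2.99)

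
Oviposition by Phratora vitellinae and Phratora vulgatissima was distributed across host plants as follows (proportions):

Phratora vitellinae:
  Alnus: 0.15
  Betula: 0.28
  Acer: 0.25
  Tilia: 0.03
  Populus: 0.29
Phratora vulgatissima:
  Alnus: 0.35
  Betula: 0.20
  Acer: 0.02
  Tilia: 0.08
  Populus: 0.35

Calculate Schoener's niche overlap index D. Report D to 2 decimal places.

Σ|p₁ᵢ − p₂ᵢ| = 0.20 + 0.08 + 0.23 + 0.05 + 0.06 = 0.62
D = 1 − ½ × 0.62 = 1 − 0.310 = 0.6900

0.69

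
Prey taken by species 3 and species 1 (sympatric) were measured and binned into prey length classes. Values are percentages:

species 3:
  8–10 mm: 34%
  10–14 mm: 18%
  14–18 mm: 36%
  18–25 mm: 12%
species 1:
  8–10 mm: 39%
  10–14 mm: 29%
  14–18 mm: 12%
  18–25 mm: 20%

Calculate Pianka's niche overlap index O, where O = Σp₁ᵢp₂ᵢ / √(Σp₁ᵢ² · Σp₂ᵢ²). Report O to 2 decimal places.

Convert percentages to proportions (divide by 100).
Σ p₁ᵢp₂ᵢ = 0.1326 + 0.0522 + 0.0432 + 0.0240 = 0.2520
Σp_1ᵢ² = 0.34² + 0.18² + 0.36² + 0.12² = 0.1156 + 0.0324 + 0.1296 + 0.0144 = 0.2920
Σp_2ᵢ² = 0.39² + 0.29² + 0.12² + 0.20² = 0.1521 + 0.0841 + 0.0144 + 0.0400 = 0.2906
O = 0.2520 / √(0.2920 × 0.2906) = 0.2520 / 0.29130 = 0.8651

0.87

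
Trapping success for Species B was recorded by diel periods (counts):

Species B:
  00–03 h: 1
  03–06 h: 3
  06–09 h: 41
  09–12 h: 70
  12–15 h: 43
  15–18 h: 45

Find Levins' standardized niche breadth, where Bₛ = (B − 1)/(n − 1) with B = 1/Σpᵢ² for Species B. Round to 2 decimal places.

0.59

Proportions for Species B (n=203): 1/203=0.0049, 3/203=0.0148, 41/203=0.2020, 70/203=0.3448, 43/203=0.2118, 45/203=0.2217
Σpᵢ² = 0.0049² + 0.0148² + 0.2020² + 0.3448² + 0.2118² + 0.2217² = 0.000024 + 0.000219 + 0.040804 + 0.118887 + 0.044859 + 0.049151 = 0.253944
B = 1 / 0.253944 = 3.9379
Bₛ = (B − 1)/(n − 1) = (3.9379 − 1)/(6 − 1) = 2.9379/5 = 0.5876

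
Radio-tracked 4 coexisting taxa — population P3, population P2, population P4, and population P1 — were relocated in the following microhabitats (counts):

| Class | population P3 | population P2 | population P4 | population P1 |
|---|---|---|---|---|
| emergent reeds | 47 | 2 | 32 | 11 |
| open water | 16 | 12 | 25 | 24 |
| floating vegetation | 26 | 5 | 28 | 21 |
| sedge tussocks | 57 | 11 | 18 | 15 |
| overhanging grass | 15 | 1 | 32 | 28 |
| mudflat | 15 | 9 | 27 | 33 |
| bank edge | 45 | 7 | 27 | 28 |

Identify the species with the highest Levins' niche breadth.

population P4

Proportions for population P3 (n=221): 47/221=0.2127, 16/221=0.0724, 26/221=0.1176, 57/221=0.2579, 15/221=0.0679, 15/221=0.0679, 45/221=0.2036
Proportions for population P2 (n=47): 2/47=0.0426, 12/47=0.2553, 5/47=0.1064, 11/47=0.2340, 1/47=0.0213, 9/47=0.1915, 7/47=0.1489
Proportions for population P4 (n=189): 32/189=0.1693, 25/189=0.1323, 28/189=0.1481, 18/189=0.0952, 32/189=0.1693, 27/189=0.1429, 27/189=0.1429
Proportions for population P1 (n=160): 11/160=0.0688, 24/160=0.1500, 21/160=0.1313, 15/160=0.0938, 28/160=0.1750, 33/160=0.2063, 28/160=0.1750
Σp_P3ᵢ² = 0.2127² + 0.0724² + 0.1176² + 0.2579² + 0.0679² + 0.0679² + 0.2036² = 0.045241 + 0.005242 + 0.013830 + 0.066512 + 0.004610 + 0.004610 + 0.041453 = 0.181498
B_P3 = 1 / 0.181498 = 5.5097
Σp_P2ᵢ² = 0.0426² + 0.2553² + 0.1064² + 0.2340² + 0.0213² + 0.1915² + 0.1489² = 0.001815 + 0.065178 + 0.011321 + 0.054756 + 0.000454 + 0.036672 + 0.022171 = 0.192367
B_P2 = 1 / 0.192367 = 5.1984
Σp_P4ᵢ² = 0.1693² + 0.1323² + 0.1481² + 0.0952² + 0.1693² + 0.1429² + 0.1429² = 0.028662 + 0.017503 + 0.021934 + 0.009063 + 0.028662 + 0.020420 + 0.020420 = 0.146664
B_P4 = 1 / 0.146664 = 6.8183
Σp_P1ᵢ² = 0.0688² + 0.1500² + 0.1313² + 0.0938² + 0.1750² + 0.2063² + 0.1750² = 0.004733 + 0.022500 + 0.017240 + 0.008798 + 0.030625 + 0.042560 + 0.030625 = 0.157081
B_P1 = 1 / 0.157081 = 6.3661
Highest B → broadest niche (most generalist): population P4 (B = 6.82).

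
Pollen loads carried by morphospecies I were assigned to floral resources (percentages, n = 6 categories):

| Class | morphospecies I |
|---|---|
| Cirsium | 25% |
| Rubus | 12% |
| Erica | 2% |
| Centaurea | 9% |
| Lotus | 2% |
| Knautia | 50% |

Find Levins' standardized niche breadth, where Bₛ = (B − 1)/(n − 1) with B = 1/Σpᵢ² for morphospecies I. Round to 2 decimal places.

Convert percentages to proportions (divide by 100).
Σpᵢ² = 0.25² + 0.12² + 0.02² + 0.09² + 0.02² + 0.50² = 0.0625 + 0.0144 + 0.0004 + 0.0081 + 0.0004 + 0.2500 = 0.3358
B = 1 / 0.3358 = 2.9780
Bₛ = (B − 1)/(n − 1) = (2.9780 − 1)/(6 − 1) = 1.9780/5 = 0.3956

0.40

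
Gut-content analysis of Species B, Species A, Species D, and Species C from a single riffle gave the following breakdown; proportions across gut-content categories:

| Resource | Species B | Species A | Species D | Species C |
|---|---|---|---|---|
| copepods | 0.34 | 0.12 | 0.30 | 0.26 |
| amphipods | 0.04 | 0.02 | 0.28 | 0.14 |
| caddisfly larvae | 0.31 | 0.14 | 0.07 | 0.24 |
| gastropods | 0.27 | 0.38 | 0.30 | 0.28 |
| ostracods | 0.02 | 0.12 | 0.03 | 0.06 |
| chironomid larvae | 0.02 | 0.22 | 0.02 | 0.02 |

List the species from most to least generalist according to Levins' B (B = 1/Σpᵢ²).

Species C > Species A > Species D > Species B

Σp_Bᵢ² = 0.34² + 0.04² + 0.31² + 0.27² + 0.02² + 0.02² = 0.1156 + 0.0016 + 0.0961 + 0.0729 + 0.0004 + 0.0004 = 0.2870
B_B = 1 / 0.2870 = 3.4843
Σp_Aᵢ² = 0.12² + 0.02² + 0.14² + 0.38² + 0.12² + 0.22² = 0.0144 + 0.0004 + 0.0196 + 0.1444 + 0.0144 + 0.0484 = 0.2416
B_A = 1 / 0.2416 = 4.1391
Σp_Dᵢ² = 0.30² + 0.28² + 0.07² + 0.30² + 0.03² + 0.02² = 0.0900 + 0.0784 + 0.0049 + 0.0900 + 0.0009 + 0.0004 = 0.2646
B_D = 1 / 0.2646 = 3.7793
Σp_Cᵢ² = 0.26² + 0.14² + 0.24² + 0.28² + 0.06² + 0.02² = 0.0676 + 0.0196 + 0.0576 + 0.0784 + 0.0036 + 0.0004 = 0.2272
B_C = 1 / 0.2272 = 4.4014
Ranking by B (broadest → narrowest): Species C (4.40) > Species A (4.14) > Species D (3.78) > Species B (3.48)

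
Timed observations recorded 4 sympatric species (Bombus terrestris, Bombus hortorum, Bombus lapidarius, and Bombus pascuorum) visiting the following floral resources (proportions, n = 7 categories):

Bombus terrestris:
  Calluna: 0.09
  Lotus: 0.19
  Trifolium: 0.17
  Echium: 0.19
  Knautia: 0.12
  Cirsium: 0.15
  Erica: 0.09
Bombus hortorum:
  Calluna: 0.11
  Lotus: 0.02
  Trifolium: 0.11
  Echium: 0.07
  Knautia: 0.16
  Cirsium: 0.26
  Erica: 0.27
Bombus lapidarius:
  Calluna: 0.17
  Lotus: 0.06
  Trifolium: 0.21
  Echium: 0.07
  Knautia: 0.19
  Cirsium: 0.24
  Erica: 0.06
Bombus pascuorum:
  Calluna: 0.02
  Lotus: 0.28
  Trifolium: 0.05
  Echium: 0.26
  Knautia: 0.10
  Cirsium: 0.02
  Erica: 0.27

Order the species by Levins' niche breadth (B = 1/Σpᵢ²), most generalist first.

Σp_terrᵢ² = 0.09² + 0.19² + 0.17² + 0.19² + 0.12² + 0.15² + 0.09² = 0.0081 + 0.0361 + 0.0289 + 0.0361 + 0.0144 + 0.0225 + 0.0081 = 0.1542
B_terr = 1 / 0.1542 = 6.4851
Σp_hortᵢ² = 0.11² + 0.02² + 0.11² + 0.07² + 0.16² + 0.26² + 0.27² = 0.0121 + 0.0004 + 0.0121 + 0.0049 + 0.0256 + 0.0676 + 0.0729 = 0.1956
B_hort = 1 / 0.1956 = 5.1125
Σp_lapiᵢ² = 0.17² + 0.06² + 0.21² + 0.07² + 0.19² + 0.24² + 0.06² = 0.0289 + 0.0036 + 0.0441 + 0.0049 + 0.0361 + 0.0576 + 0.0036 = 0.1788
B_lapi = 1 / 0.1788 = 5.5928
Σp_pascᵢ² = 0.02² + 0.28² + 0.05² + 0.26² + 0.10² + 0.02² + 0.27² = 0.0004 + 0.0784 + 0.0025 + 0.0676 + 0.0100 + 0.0004 + 0.0729 = 0.2322
B_pasc = 1 / 0.2322 = 4.3066
Ranking by B (broadest → narrowest): Bombus terrestris (6.49) > Bombus lapidarius (5.59) > Bombus hortorum (5.11) > Bombus pascuorum (4.31)

Bombus terrestris > Bombus lapidarius > Bombus hortorum > Bombus pascuorum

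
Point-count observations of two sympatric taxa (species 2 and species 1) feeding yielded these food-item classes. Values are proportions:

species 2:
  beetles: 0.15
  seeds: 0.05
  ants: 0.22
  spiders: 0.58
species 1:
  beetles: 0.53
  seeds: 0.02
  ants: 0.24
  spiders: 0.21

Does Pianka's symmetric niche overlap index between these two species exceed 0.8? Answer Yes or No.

Σ p₁ᵢp₂ᵢ = 0.0795 + 0.0010 + 0.0528 + 0.1218 = 0.2551
Σp_1ᵢ² = 0.15² + 0.05² + 0.22² + 0.58² = 0.0225 + 0.0025 + 0.0484 + 0.3364 = 0.4098
Σp_2ᵢ² = 0.53² + 0.02² + 0.24² + 0.21² = 0.2809 + 0.0004 + 0.0576 + 0.0441 = 0.3830
O = 0.2551 / √(0.4098 × 0.3830) = 0.2551 / 0.39617 = 0.6439
O = 0.6439 < 0.8 → No.

No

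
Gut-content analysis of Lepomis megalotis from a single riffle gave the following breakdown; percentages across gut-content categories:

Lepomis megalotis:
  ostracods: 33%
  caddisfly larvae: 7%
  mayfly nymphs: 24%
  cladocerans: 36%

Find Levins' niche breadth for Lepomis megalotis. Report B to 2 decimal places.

3.32

Convert percentages to proportions (divide by 100).
Σpᵢ² = 0.33² + 0.07² + 0.24² + 0.36² = 0.1089 + 0.0049 + 0.0576 + 0.1296 = 0.3010
B = 1 / 0.3010 = 3.3223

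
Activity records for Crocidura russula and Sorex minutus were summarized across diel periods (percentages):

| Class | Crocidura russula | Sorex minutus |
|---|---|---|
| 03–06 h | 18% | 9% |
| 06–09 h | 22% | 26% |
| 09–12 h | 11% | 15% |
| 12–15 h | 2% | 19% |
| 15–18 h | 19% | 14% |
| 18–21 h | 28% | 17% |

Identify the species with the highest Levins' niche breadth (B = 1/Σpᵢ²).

Sorex minutus

Convert percentages to proportions (divide by 100).
Σp_russᵢ² = 0.18² + 0.22² + 0.11² + 0.02² + 0.19² + 0.28² = 0.0324 + 0.0484 + 0.0121 + 0.0004 + 0.0361 + 0.0784 = 0.2078
B_russ = 1 / 0.2078 = 4.8123
Σp_minuᵢ² = 0.09² + 0.26² + 0.15² + 0.19² + 0.14² + 0.17² = 0.0081 + 0.0676 + 0.0225 + 0.0361 + 0.0196 + 0.0289 = 0.1828
B_minu = 1 / 0.1828 = 5.4705
Highest B → broadest niche (most generalist): Sorex minutus (B = 5.47).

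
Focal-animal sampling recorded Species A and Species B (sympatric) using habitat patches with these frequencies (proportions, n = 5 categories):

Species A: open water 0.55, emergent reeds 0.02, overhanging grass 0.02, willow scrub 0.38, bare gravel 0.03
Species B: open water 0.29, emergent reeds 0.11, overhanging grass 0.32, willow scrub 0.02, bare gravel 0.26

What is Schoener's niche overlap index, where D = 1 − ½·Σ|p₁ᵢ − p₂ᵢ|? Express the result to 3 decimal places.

Σ|p₁ᵢ − p₂ᵢ| = 0.26 + 0.09 + 0.30 + 0.36 + 0.23 = 1.24
D = 1 − ½ × 1.24 = 1 − 0.620 = 0.38000

0.380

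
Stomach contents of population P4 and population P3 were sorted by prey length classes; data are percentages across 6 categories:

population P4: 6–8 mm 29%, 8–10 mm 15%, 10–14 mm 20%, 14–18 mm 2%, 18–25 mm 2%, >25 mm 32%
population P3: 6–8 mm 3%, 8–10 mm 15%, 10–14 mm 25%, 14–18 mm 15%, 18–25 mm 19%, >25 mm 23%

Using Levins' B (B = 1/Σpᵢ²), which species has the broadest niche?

population P3

Convert percentages to proportions (divide by 100).
Σp_P4ᵢ² = 0.29² + 0.15² + 0.20² + 0.02² + 0.02² + 0.32² = 0.0841 + 0.0225 + 0.0400 + 0.0004 + 0.0004 + 0.1024 = 0.2498
B_P4 = 1 / 0.2498 = 4.0032
Σp_P3ᵢ² = 0.03² + 0.15² + 0.25² + 0.15² + 0.19² + 0.23² = 0.0009 + 0.0225 + 0.0625 + 0.0225 + 0.0361 + 0.0529 = 0.1974
B_P3 = 1 / 0.1974 = 5.0659
Highest B → broadest niche (most generalist): population P3 (B = 5.07).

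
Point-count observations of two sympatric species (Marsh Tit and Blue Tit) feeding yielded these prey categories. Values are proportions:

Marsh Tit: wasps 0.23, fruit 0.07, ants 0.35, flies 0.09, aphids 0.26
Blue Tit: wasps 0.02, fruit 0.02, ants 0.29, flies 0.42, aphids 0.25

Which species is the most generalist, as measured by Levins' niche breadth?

Marsh Tit

Σp_Marsᵢ² = 0.23² + 0.07² + 0.35² + 0.09² + 0.26² = 0.0529 + 0.0049 + 0.1225 + 0.0081 + 0.0676 = 0.2560
B_Mars = 1 / 0.2560 = 3.9063
Σp_Blueᵢ² = 0.02² + 0.02² + 0.29² + 0.42² + 0.25² = 0.0004 + 0.0004 + 0.0841 + 0.1764 + 0.0625 = 0.3238
B_Blue = 1 / 0.3238 = 3.0883
Highest B → broadest niche (most generalist): Marsh Tit (B = 3.91).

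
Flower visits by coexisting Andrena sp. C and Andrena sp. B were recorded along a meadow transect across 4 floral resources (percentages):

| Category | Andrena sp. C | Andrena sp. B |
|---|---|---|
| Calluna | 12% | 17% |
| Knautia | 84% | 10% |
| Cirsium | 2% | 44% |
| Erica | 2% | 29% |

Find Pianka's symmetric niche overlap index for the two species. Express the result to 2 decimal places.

0.25

Convert percentages to proportions (divide by 100).
Σ p₁ᵢp₂ᵢ = 0.0204 + 0.0840 + 0.0088 + 0.0058 = 0.1190
Σp_1ᵢ² = 0.12² + 0.84² + 0.02² + 0.02² = 0.0144 + 0.7056 + 0.0004 + 0.0004 = 0.7208
Σp_2ᵢ² = 0.17² + 0.10² + 0.44² + 0.29² = 0.0289 + 0.0100 + 0.1936 + 0.0841 = 0.3166
O = 0.1190 / √(0.7208 × 0.3166) = 0.1190 / 0.47771 = 0.2491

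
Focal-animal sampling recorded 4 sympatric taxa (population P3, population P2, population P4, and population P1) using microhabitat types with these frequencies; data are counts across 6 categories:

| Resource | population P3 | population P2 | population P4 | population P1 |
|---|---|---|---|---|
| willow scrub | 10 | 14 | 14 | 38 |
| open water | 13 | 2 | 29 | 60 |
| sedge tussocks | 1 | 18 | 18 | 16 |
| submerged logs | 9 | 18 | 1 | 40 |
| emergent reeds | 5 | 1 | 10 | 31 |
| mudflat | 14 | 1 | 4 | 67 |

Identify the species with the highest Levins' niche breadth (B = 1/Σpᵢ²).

Proportions for population P3 (n=52): 10/52=0.1923, 13/52=0.2500, 1/52=0.0192, 9/52=0.1731, 5/52=0.0962, 14/52=0.2692
Proportions for population P2 (n=54): 14/54=0.2593, 2/54=0.0370, 18/54=0.3333, 18/54=0.3333, 1/54=0.0185, 1/54=0.0185
Proportions for population P4 (n=76): 14/76=0.1842, 29/76=0.3816, 18/76=0.2368, 1/76=0.0132, 10/76=0.1316, 4/76=0.0526
Proportions for population P1 (n=252): 38/252=0.1508, 60/252=0.2381, 16/252=0.0635, 40/252=0.1587, 31/252=0.1230, 67/252=0.2659
Σp_P3ᵢ² = 0.1923² + 0.2500² + 0.0192² + 0.1731² + 0.0962² + 0.2692² = 0.036979 + 0.062500 + 0.000369 + 0.029964 + 0.009254 + 0.072469 = 0.211535
B_P3 = 1 / 0.211535 = 4.7274
Σp_P2ᵢ² = 0.2593² + 0.0370² + 0.3333² + 0.3333² + 0.0185² + 0.0185² = 0.067236 + 0.001369 + 0.111089 + 0.111089 + 0.000342 + 0.000342 = 0.291467
B_P2 = 1 / 0.291467 = 3.4309
Σp_P4ᵢ² = 0.1842² + 0.3816² + 0.2368² + 0.0132² + 0.1316² + 0.0526² = 0.033930 + 0.145619 + 0.056074 + 0.000174 + 0.017319 + 0.002767 = 0.255883
B_P4 = 1 / 0.255883 = 3.9080
Σp_P1ᵢ² = 0.1508² + 0.2381² + 0.0635² + 0.1587² + 0.1230² + 0.2659² = 0.022741 + 0.056692 + 0.004032 + 0.025186 + 0.015129 + 0.070703 = 0.194483
B_P1 = 1 / 0.194483 = 5.1418
Highest B → broadest niche (most generalist): population P1 (B = 5.14).

population P1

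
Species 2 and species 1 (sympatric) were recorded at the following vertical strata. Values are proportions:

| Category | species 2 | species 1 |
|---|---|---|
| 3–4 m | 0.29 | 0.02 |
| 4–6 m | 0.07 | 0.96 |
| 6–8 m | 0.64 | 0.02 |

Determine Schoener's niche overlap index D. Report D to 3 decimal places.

Σ|p₁ᵢ − p₂ᵢ| = 0.27 + 0.89 + 0.62 = 1.78
D = 1 − ½ × 1.78 = 1 − 0.890 = 0.11000

0.110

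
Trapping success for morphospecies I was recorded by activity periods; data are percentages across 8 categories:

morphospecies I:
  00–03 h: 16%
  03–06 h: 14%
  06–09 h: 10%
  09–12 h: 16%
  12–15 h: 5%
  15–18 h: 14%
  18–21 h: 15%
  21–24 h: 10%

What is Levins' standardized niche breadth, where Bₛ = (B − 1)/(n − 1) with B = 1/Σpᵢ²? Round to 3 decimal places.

0.912

Convert percentages to proportions (divide by 100).
Σpᵢ² = 0.16² + 0.14² + 0.10² + 0.16² + 0.05² + 0.14² + 0.15² + 0.10² = 0.0256 + 0.0196 + 0.0100 + 0.0256 + 0.0025 + 0.0196 + 0.0225 + 0.0100 = 0.1354
B = 1 / 0.1354 = 7.38552
Bₛ = (B − 1)/(n − 1) = (7.38552 − 1)/(8 − 1) = 6.38552/7 = 0.91222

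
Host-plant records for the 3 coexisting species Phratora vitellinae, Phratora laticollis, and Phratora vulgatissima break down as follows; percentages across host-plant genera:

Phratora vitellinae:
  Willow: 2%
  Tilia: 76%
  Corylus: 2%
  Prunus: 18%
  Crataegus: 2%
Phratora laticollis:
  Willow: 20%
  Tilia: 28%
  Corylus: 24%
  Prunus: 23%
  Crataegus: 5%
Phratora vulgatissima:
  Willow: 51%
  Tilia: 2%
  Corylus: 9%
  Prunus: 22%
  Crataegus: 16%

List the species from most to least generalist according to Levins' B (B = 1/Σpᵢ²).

Convert percentages to proportions (divide by 100).
Σp_viteᵢ² = 0.02² + 0.76² + 0.02² + 0.18² + 0.02² = 0.0004 + 0.5776 + 0.0004 + 0.0324 + 0.0004 = 0.6112
B_vite = 1 / 0.6112 = 1.6361
Σp_latiᵢ² = 0.20² + 0.28² + 0.24² + 0.23² + 0.05² = 0.0400 + 0.0784 + 0.0576 + 0.0529 + 0.0025 = 0.2314
B_lati = 1 / 0.2314 = 4.3215
Σp_vulgᵢ² = 0.51² + 0.02² + 0.09² + 0.22² + 0.16² = 0.2601 + 0.0004 + 0.0081 + 0.0484 + 0.0256 = 0.3426
B_vulg = 1 / 0.3426 = 2.9189
Ranking by B (broadest → narrowest): Phratora laticollis (4.32) > Phratora vulgatissima (2.92) > Phratora vitellinae (1.64)

Phratora laticollis > Phratora vulgatissima > Phratora vitellinae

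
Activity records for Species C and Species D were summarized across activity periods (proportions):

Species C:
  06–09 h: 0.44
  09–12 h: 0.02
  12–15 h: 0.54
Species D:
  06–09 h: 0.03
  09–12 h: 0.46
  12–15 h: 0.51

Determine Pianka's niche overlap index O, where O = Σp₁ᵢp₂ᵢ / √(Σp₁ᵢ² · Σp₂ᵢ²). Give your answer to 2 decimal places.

Σ p₁ᵢp₂ᵢ = 0.0132 + 0.0092 + 0.2754 = 0.2978
Σp_1ᵢ² = 0.44² + 0.02² + 0.54² = 0.1936 + 0.0004 + 0.2916 = 0.4856
Σp_2ᵢ² = 0.03² + 0.46² + 0.51² = 0.0009 + 0.2116 + 0.2601 = 0.4726
O = 0.2978 / √(0.4856 × 0.4726) = 0.2978 / 0.47906 = 0.6216

0.62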